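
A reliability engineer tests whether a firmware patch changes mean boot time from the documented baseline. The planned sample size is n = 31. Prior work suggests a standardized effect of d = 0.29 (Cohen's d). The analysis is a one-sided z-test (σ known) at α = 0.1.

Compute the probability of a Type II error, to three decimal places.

Noncentrality parameter: δ = d·√n = 0.29 × √31 = 1.6147
Critical value for a one-sided test at α = 0.1: z_α = 1.282.
Power = P(Z > 1.282 − δ) = Φ(0.333) = 0.6305.
Type II error: β = 1 − power = 1 − 0.6305 = 0.3695.

β ≈ 0.370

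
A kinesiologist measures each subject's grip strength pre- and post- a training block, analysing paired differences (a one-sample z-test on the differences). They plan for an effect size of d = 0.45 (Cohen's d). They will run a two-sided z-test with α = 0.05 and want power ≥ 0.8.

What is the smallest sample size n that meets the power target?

Set Φ(δ − 1.960) = 0.8; then δ − 1.960 = Φ⁻¹(0.8) = 0.842, giving δ = 2.802.
(Ignoring the negligible lower-tail rejection probability gives the usual closed-form inversion.)
δ = d·√n ⇒ n = (δ/d)² = (2.802 / 0.45)² = 38.76.
Round up to the next whole unit.

n = 39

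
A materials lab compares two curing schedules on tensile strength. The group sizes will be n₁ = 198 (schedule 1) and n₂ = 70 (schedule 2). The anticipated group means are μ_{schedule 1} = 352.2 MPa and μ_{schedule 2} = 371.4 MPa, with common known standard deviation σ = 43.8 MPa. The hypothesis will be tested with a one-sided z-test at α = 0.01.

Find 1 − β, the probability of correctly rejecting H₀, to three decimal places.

Power ≈ 0.796

Standardized effect: d = |μ_{schedule 1} − μ_{schedule 2}| / σ = |352.2 − 371.4| / 43.8 = 0.4384
Noncentrality parameter: δ = d / √(1/n₁ + 1/n₂) = 0.4384 / √(1/198 + 1/70) = 3.1524
One-sided α = 0.01 → critical value z_{0.01} = 2.326.
Power = Φ(δ − 2.326) = Φ(0.826) = 0.7956.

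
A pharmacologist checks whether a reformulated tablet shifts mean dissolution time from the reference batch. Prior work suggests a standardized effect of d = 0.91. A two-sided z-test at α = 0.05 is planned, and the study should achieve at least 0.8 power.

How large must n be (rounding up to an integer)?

For power 0.8 need Φ(δ − z_{0.025}) = 0.8, so δ = z_{0.025} + z_{0.20} = 1.960 + 0.842 = 2.802.
(Ignoring the negligible lower-tail rejection probability gives the usual closed-form inversion.)
δ = d·√n ⇒ n = (δ/d)² = (2.802 / 0.91)² = 9.48.
Rounding up, n = 10.

n = 10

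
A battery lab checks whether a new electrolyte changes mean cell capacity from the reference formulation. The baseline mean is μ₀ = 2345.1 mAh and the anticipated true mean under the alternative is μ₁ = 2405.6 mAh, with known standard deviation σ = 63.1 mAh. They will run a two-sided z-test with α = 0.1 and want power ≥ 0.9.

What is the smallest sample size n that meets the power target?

Standardized effect: d = |μ₁ − μ₀| / σ = |2405.6 − 2345.1| / 63.1 = 0.9588
For power 0.9 need Φ(δ − z_{0.05}) = 0.9, so δ = z_{0.05} + z_{0.10} = 1.645 + 1.282 = 2.926.
(For δ > 0 the lower-tail rejection region contributes negligibly to power, so the one-term inversion is standard.)
δ = d·√n ⇒ n = (δ/d)² = (2.926 / 0.9588)² = 9.32.
Rounding up, n = 10.

n = 10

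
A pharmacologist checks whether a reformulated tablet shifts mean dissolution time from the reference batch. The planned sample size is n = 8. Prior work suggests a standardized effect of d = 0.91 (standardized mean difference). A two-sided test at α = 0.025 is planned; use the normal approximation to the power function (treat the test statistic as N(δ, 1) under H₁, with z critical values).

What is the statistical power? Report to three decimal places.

Power ≈ 0.630

Noncentrality parameter: δ = d·√n = 0.91 × √8 = 2.5739
Two-sided α = 0.025 → critical value z_{0.0125} = 2.241.
Power = Φ(δ − 2.241) + Φ(−δ − 2.241) = Φ(0.332) + Φ(-4.815) = 0.6302 + 0.0000 = 0.6302.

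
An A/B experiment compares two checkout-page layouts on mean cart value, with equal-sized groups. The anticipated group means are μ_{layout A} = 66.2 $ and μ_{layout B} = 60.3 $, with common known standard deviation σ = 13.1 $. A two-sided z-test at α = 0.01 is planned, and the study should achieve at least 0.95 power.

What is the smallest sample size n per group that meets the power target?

Standardized effect: d = |μ_{layout A} − μ_{layout B}| / σ = |66.2 − 60.3| / 13.1 = 0.4504
Set Φ(δ − 2.576) = 0.95; then δ − 2.576 = Φ⁻¹(0.95) = 1.645, giving δ = 4.221.
(Ignoring the negligible lower-tail rejection probability gives the usual closed-form inversion.)
δ = d·√(n/2) ⇒ n = 2(δ/d)² = 2 × (4.221 / 0.4504)² = 175.64.
Round up to the next whole unit.

n = 176 per group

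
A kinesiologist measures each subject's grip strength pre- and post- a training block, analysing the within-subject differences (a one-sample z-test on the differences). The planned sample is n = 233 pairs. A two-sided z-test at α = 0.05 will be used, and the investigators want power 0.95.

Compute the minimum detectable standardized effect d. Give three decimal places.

Need Φ(δ − 1.960) = 0.95, so δ = 1.960 + 1.645 = 3.605.
(The second rejection-region term Φ(−δ − z_{α/2}) is negligible and dropped.)
δ = d·√n ⇒ d = δ/√n = 3.605/√233 = 0.2362.

d ≈ 0.236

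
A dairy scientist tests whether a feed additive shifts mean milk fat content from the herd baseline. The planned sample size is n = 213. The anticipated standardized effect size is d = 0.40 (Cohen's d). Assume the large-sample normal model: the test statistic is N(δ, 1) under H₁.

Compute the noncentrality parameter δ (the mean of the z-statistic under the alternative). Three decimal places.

The noncentrality parameter scales effect size by the design's sample-size factor: δ = d·√n = 0.40 × √213 = 5.8378

δ ≈ 5.838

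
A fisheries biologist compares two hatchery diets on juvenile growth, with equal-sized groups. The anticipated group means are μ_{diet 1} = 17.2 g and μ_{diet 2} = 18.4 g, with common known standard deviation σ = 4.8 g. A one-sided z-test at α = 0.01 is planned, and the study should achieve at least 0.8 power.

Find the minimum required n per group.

n = 322 per group

Standardized effect: d = |μ_{diet 1} − μ_{diet 2}| / σ = |17.2 − 18.4| / 4.8 = 0.2500
Set Φ(δ − 2.326) = 0.8; then δ − 2.326 = Φ⁻¹(0.8) = 0.842, giving δ = 3.168.
δ = d·√(n/2) ⇒ n = 2(δ/d)² = 2 × (3.168 / 0.2500)² = 321.15.
Round up to the next whole unit.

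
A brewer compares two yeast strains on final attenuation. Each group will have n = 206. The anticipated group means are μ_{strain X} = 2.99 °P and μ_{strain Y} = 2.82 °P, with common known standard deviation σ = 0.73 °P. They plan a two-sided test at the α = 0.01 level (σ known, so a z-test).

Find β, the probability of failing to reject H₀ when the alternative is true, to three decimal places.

Standardized effect: d = |μ_{strain X} − μ_{strain Y}| / σ = |2.99 − 2.82| / 0.73 = 0.2329
Noncentrality parameter: δ = d·√(n/2) = 0.2329 × √(206/2) = 2.3634
Two-sided α = 0.01 → critical value z_{0.005} = 2.576.
Power = Φ(δ − 2.576) + Φ(−δ − 2.576) = Φ(-0.212) + Φ(-4.939) = 0.4159 + 0.0000 = 0.4159.
Type II error: β = 1 − power = 1 − 0.4159 = 0.5841.

β ≈ 0.584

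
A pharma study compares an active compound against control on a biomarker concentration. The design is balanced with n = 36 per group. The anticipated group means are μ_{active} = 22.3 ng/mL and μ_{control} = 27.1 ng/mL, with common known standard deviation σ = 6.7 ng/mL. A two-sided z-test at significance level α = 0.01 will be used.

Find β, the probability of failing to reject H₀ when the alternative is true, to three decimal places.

β ≈ 0.321

Standardized effect: d = |μ_{active} − μ_{control}| / σ = |22.3 − 27.1| / 6.7 = 0.7164
Noncentrality parameter: δ = d·√(n/2) = 0.7164 × √(36/2) = 3.0395
Critical value for a two-sided test at α = 0.01: z_{α/2} = 2.576.
Power = Φ(δ − 2.576) + Φ(−δ − 2.576) = Φ(0.464) + Φ(-5.615) = 0.6786 + 0.0000 = 0.6786.
Type II error: β = 1 − power = 1 − 0.6786 = 0.3214.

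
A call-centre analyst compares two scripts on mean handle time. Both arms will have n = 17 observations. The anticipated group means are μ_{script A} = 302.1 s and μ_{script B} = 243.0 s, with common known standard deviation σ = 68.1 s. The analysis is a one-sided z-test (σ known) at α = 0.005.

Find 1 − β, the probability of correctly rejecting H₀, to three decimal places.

Standardized effect: d = |μ_{script A} − μ_{script B}| / σ = |302.1 − 243.0| / 68.1 = 0.8678
Noncentrality parameter: δ = d·√(n/2) = 0.8678 × √(17/2) = 2.5302
One-sided α = 0.005 → critical value z_{0.005} = 2.576.
Power = Φ(δ − 2.576) = Φ(-0.046) = 0.4818.

Power ≈ 0.482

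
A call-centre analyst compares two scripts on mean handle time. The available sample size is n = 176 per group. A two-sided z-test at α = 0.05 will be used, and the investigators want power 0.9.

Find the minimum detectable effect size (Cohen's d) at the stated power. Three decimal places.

d ≈ 0.346

Required noncentrality: δ = z_{0.025} + z_{0.10} = 1.960 + 1.282 = 3.242.
(Lower-tail contribution to power is negligible for δ > 0.)
δ = d·√(n/2) ⇒ d = δ/√(n/2) = 3.242/√(176/2) = 0.3455.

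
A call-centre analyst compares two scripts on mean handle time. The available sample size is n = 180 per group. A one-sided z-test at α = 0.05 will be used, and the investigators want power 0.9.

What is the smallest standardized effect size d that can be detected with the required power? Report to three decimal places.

Need Φ(δ − 1.645) = 0.9, so δ = 1.645 + 1.282 = 2.926.
δ = d·√(n/2) ⇒ d = δ/√(n/2) = 2.926/√(180/2) = 0.3085.

d ≈ 0.308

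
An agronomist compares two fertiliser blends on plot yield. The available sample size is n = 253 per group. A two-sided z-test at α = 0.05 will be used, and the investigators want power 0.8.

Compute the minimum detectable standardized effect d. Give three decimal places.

Required noncentrality: δ = z_{0.025} + z_{0.20} = 1.960 + 0.842 = 2.802.
(Lower-tail contribution to power is negligible for δ > 0.)
δ = d·√(n/2) ⇒ d = δ/√(n/2) = 2.802/√(253/2) = 0.2491.

d ≈ 0.249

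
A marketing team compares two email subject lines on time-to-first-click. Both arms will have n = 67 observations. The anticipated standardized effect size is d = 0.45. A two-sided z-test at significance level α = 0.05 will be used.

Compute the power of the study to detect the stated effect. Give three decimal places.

Noncentrality parameter: δ = d·√(n/2) = 0.45 × √(67/2) = 2.6046
Two-sided α = 0.05 → critical value z_{0.025} = 1.960.
Power = Φ(δ − 1.960) + Φ(−δ − 1.960) = Φ(0.645) + Φ(-4.565) = 0.7404 + 0.0000 = 0.7404.

Power ≈ 0.740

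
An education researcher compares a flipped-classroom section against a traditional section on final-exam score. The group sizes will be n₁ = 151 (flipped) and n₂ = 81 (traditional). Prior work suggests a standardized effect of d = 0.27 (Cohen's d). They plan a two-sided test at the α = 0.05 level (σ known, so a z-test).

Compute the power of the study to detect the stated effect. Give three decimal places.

Power ≈ 0.500

Noncentrality parameter: δ = d / √(1/n₁ + 1/n₂) = 0.27 / √(1/151 + 1/81) = 1.9604
Critical value for a two-sided test at α = 0.05: z_{α/2} = 1.960.
Power = Φ(δ − 1.960) + Φ(−δ − 1.960) = Φ(0.000) + Φ(-3.920) = 0.5002 + 0.0000 = 0.5002.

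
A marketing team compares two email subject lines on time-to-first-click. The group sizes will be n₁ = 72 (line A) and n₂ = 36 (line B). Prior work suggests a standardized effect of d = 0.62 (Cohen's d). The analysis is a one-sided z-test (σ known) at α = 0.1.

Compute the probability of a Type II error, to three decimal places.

Noncentrality parameter: δ = d / √(1/n₁ + 1/n₂) = 0.62 / √(1/72 + 1/36) = 3.0374
Critical value for a one-sided test at α = 0.1: z_α = 1.282.
Power = P(Z > 1.282 − δ) = Φ(1.756) = 0.9604.
Type II error: β = 1 − power = 1 − 0.9604 = 0.0396.

β ≈ 0.040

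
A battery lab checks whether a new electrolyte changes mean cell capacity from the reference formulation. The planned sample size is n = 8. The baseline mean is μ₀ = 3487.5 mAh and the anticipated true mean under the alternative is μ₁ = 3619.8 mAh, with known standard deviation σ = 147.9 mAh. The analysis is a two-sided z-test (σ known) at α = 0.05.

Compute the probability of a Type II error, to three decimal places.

Standardized effect: d = |μ₁ − μ₀| / σ = |3619.8 − 3487.5| / 147.9 = 0.8945
Noncentrality parameter: δ = d·√n = 0.8945 × √8 = 2.5301
Critical value for a two-sided test at α = 0.05: z_{α/2} = 1.960.
Power = Φ(δ − 1.960) + Φ(−δ − 1.960) = Φ(0.570) + Φ(-4.490) = 0.7157 + 0.0000 = 0.7157.
Type II error: β = 1 − power = 1 − 0.7157 = 0.2843.

β ≈ 0.284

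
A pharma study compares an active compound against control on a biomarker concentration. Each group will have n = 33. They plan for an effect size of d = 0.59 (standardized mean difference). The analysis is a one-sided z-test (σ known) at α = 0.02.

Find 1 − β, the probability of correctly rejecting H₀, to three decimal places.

Noncentrality parameter: δ = d·√(n/2) = 0.59 × √(33/2) = 2.3966
Critical value for a one-sided test at α = 0.02: z_α = 2.054.
Power = Φ(δ − 2.054) = Φ(0.343) = 0.6341.

Power ≈ 0.634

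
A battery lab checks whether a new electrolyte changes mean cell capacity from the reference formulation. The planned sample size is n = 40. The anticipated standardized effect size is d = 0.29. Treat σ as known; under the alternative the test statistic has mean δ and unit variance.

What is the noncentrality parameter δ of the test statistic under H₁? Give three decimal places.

δ = d·√n = 0.29 × √40 = 1.8341

δ ≈ 1.834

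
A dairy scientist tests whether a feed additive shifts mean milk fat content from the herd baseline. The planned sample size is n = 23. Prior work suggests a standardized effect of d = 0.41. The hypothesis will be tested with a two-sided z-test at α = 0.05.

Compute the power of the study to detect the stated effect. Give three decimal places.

Power ≈ 0.503

Noncentrality parameter: λ = d·√n = 0.41 × √23 = 1.9663
Two-sided α = 0.05 → critical value z_{0.025} = 1.960.
Power = Φ(λ − 1.960) + Φ(−λ − 1.960) = Φ(0.006) + Φ(-3.926) = 0.5025 + 0.0000 = 0.5026.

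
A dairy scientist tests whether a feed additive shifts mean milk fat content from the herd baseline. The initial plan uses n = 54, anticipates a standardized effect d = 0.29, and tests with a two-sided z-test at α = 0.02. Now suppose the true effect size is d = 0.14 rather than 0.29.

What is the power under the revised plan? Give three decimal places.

Power ≈ 0.098

With d = 0.14: δ = d·√n = 0.14 × √54 = 1.0288. Critical value z_{0.01} = 2.326.
Revised power = Φ(δ − 2.326) + Φ(−δ − 2.326) = Φ(-1.298) + Φ(-3.355) = 0.0972 + 0.0004 = 0.0976.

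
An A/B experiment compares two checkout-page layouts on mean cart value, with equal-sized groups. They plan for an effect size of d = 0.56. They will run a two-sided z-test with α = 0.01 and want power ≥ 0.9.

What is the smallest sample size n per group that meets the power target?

n = 95 per group

For power 0.9 need Φ(δ − z_{0.005}) = 0.9, so δ = z_{0.005} + z_{0.10} = 2.576 + 1.282 = 3.857.
(Ignoring the negligible lower-tail rejection probability gives the usual closed-form inversion.)
δ = d·√(n/2) ⇒ n = 2(δ/d)² = 2 × (3.857 / 0.56)² = 94.89.
Rounding up, n = 95 per group.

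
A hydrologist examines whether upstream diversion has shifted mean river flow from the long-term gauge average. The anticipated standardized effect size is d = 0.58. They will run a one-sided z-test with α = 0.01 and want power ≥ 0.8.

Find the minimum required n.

n = 30

For power 0.8 need Φ(δ − z_{0.01}) = 0.8, so δ = z_{0.01} + z_{0.20} = 2.326 + 0.842 = 3.168.
δ = d·√n ⇒ n = (δ/d)² = (3.168 / 0.58)² = 29.83.
Round up to the next whole unit.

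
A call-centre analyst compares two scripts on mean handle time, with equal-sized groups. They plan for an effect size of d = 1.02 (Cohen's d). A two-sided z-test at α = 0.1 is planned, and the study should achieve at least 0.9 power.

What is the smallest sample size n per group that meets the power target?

n = 17 per group

Set Φ(δ − 1.645) = 0.9; then δ − 1.645 = Φ⁻¹(0.9) = 1.282, giving δ = 2.926.
(The Φ(−δ − z_{α/2}) term is vanishingly small for δ > 0 and is dropped in the standard sample-size formula.)
δ = d·√(n/2) ⇒ n = 2(δ/d)² = 2 × (2.926 / 1.02)² = 16.46.
Round up to the next whole unit.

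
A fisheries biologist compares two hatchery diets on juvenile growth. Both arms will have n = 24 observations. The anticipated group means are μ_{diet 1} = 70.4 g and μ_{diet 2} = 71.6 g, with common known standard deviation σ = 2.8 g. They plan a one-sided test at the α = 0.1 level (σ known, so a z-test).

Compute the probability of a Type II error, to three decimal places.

Standardized effect: d = |μ_{diet 1} − μ_{diet 2}| / σ = |70.4 − 71.6| / 2.8 = 0.4286
Noncentrality parameter: λ = d·√(n/2) = 0.4286 × √(24/2) = 1.4846
One-sided α = 0.1 → critical value z_{0.1} = 1.282.
Power = Φ(λ − 1.282) = Φ(0.203) = 0.5805.
Type II error: β = 1 − power = 1 − 0.5805 = 0.4195.

β ≈ 0.420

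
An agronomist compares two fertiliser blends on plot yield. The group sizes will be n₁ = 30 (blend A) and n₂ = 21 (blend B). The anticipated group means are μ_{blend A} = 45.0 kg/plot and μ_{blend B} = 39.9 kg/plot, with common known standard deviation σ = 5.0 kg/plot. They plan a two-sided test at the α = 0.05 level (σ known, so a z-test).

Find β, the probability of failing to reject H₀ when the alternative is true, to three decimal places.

Standardized effect: d = |μ_{blend A} − μ_{blend B}| / σ = |45.0 − 39.9| / 5.0 = 1.0200
Noncentrality parameter: δ = d / √(1/n₁ + 1/n₂) = 1.0200 / √(1/30 + 1/21) = 3.5850
Two-sided α = 0.05 → critical value z_{0.025} = 1.960.
Power = Φ(δ − 1.960) + Φ(−δ − 1.960) = Φ(1.625) + Φ(-5.545) = 0.9479 + 0.0000 = 0.9479.
Type II error: β = 1 − power = 1 − 0.9479 = 0.0521.

β ≈ 0.052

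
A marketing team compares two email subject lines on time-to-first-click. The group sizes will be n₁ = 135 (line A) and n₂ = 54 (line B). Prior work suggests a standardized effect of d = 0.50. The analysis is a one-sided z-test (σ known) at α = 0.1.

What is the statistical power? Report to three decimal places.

Noncentrality parameter: δ = d / √(1/n₁ + 1/n₂) = 0.50 / √(1/135 + 1/54) = 3.1053
Critical value for a one-sided test at α = 0.1: z_α = 1.282.
Power = P(Z > 1.282 − δ) = Φ(1.824) = 0.9659.

Power ≈ 0.966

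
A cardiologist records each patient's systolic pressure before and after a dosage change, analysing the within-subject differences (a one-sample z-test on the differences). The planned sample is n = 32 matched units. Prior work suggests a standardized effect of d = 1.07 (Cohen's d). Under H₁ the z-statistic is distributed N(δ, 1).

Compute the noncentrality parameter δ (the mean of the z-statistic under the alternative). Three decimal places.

δ ≈ 6.053

δ = d·√n = 1.07 × √32 = 6.0528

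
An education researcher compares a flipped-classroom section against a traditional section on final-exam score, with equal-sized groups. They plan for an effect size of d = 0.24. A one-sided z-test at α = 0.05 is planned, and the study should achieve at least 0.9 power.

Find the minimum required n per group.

n = 298 per group

For power 0.9 need Φ(δ − z_{0.05}) = 0.9, so δ = z_{0.05} + z_{0.10} = 1.645 + 1.282 = 2.926.
δ = d·√(n/2) ⇒ n = 2(δ/d)² = 2 × (2.926 / 0.24)² = 297.36.
Rounding up, n = 298 per group.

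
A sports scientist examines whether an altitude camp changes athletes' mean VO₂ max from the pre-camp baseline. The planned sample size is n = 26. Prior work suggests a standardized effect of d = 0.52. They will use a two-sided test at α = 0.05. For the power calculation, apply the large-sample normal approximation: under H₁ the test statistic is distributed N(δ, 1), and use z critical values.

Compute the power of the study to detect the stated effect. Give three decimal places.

Noncentrality parameter: δ = d·√n = 0.52 × √26 = 2.6515
Critical value for a two-sided test at α = 0.05: z_{α/2} = 1.960.
Power = Φ(δ − 1.960) + Φ(−δ − 1.960) = Φ(0.692) + Φ(-4.611) = 0.7554 + 0.0000 = 0.7554.

Power ≈ 0.755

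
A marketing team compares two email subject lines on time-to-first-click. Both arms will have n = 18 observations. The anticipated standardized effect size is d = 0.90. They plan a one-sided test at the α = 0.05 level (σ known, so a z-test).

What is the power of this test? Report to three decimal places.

Noncentrality parameter: δ = d·√(n/2) = 0.90 × √(18/2) = 2.7000
One-sided α = 0.05 → critical value z_{0.05} = 1.645.
Power = Φ(δ − 1.645) = Φ(1.055) = 0.8543.

Power ≈ 0.854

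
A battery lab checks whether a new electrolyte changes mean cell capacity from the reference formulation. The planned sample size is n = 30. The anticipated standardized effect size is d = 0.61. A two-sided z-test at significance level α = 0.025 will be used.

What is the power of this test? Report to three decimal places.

Noncentrality parameter: δ = d·√n = 0.61 × √30 = 3.3411
Critical value for a two-sided test at α = 0.025: z_{α/2} = 2.241.
Power = Φ(δ − 2.241) + Φ(−δ − 2.241) = Φ(1.100) + Φ(-5.583) = 0.8643 + 0.0000 = 0.8643.

Power ≈ 0.864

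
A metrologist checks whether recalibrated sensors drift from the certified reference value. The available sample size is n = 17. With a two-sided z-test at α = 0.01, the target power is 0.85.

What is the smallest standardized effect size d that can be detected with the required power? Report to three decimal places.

Need Φ(δ − 2.576) = 0.85, so δ = 2.576 + 1.036 = 3.612.
(Lower-tail contribution to power is negligible for δ > 0.)
δ = d·√n ⇒ d = δ/√n = 3.612/√17 = 0.8761.

d ≈ 0.876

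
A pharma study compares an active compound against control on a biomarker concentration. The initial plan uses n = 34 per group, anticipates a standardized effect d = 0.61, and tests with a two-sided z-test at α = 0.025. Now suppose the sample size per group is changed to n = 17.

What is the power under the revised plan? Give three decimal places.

Power ≈ 0.322

With n = 17 per group: δ = d·√(n/2) = 0.61 × √(17/2) = 1.7784. Critical value z_{0.0125} = 2.241.
Revised power = Φ(δ − 2.241) + Φ(−δ − 2.241) = Φ(-0.463) + Φ(-4.020) = 0.3217 + 0.0000 = 0.3217.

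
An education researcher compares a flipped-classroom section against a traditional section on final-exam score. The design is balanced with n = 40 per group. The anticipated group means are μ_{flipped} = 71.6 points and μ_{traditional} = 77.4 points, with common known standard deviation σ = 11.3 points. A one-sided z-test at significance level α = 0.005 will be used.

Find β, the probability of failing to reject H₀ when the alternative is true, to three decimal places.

Standardized effect: d = |μ_{flipped} − μ_{traditional}| / σ = |71.6 − 77.4| / 11.3 = 0.5133
Noncentrality parameter: δ = d·√(n/2) = 0.5133 × √(40/2) = 2.2954
Critical value for a one-sided test at α = 0.005: z_α = 2.576.
Power = Φ(δ − 2.576) = Φ(-0.280) = 0.3896.
Type II error: β = 1 − power = 1 − 0.3896 = 0.6104.

β ≈ 0.610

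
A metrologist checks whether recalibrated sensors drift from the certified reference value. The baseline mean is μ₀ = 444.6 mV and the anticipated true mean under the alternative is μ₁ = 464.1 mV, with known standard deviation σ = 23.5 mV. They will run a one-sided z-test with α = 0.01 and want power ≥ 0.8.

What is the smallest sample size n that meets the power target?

n = 15

Standardized effect: d = |μ₁ − μ₀| / σ = |464.1 − 444.6| / 23.5 = 0.8298
For power 0.8 need Φ(δ − z_{0.01}) = 0.8, so δ = z_{0.01} + z_{0.20} = 2.326 + 0.842 = 3.168.
δ = d·√n ⇒ n = (δ/d)² = (3.168 / 0.8298)² = 14.58.
Round up to the next whole unit.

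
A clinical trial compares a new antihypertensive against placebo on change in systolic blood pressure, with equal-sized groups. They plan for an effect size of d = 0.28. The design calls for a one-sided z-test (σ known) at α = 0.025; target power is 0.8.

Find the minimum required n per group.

Set Φ(δ − 1.960) = 0.8; then δ − 1.960 = Φ⁻¹(0.8) = 0.842, giving δ = 2.802.
δ = d·√(n/2) ⇒ n = 2(δ/d)² = 2 × (2.802 / 0.28)² = 200.23.
Round up to the next whole unit.

n = 201 per group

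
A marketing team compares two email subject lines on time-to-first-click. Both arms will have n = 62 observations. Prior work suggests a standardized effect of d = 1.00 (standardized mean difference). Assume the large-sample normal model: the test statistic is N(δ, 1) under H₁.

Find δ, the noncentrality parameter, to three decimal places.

δ ≈ 5.568

The noncentrality parameter scales effect size by the design's sample-size factor: δ = d·√(n/2) = 1.00 × √(62/2) = 5.5678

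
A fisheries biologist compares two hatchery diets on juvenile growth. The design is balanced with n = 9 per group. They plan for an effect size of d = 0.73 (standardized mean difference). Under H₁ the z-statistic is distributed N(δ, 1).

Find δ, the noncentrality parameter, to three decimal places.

The noncentrality parameter scales effect size by the design's sample-size factor: δ = d·√(n/2) = 0.73 × √(9/2) = 1.5486

δ ≈ 1.549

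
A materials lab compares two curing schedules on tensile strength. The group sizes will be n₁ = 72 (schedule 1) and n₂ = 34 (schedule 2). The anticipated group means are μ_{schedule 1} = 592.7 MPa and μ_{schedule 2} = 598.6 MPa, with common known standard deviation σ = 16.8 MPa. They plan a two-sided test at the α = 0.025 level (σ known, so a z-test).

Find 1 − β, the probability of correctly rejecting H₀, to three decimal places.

Power ≈ 0.290

Standardized effect: d = |μ_{schedule 1} − μ_{schedule 2}| / σ = |592.7 − 598.6| / 16.8 = 0.3512
Noncentrality parameter: δ = d / √(1/n₁ + 1/n₂) = 0.3512 / √(1/72 + 1/34) = 1.6877
Critical value for a two-sided test at α = 0.025: z_{α/2} = 2.241.
Power = Φ(δ − 2.241) + Φ(−δ − 2.241) = Φ(-0.554) + Φ(-3.929) = 0.2899 + 0.0000 = 0.2899.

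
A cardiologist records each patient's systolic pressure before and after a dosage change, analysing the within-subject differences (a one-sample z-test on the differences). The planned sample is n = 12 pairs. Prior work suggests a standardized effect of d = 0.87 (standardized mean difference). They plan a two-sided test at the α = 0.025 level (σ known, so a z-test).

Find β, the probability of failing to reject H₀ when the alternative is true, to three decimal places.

β ≈ 0.220

Noncentrality parameter: δ = d·√n = 0.87 × √12 = 3.0138
Two-sided α = 0.025 → critical value z_{0.0125} = 2.241.
Power = Φ(δ − 2.241) + Φ(−δ − 2.241) = Φ(0.772) + Φ(-5.255) = 0.7801 + 0.0000 = 0.7801.
Type II error: β = 1 − power = 1 − 0.7801 = 0.2199.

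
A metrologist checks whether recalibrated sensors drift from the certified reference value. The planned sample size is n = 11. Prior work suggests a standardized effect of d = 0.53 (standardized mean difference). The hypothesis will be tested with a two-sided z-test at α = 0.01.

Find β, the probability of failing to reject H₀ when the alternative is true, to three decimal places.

Noncentrality parameter: δ = d·√n = 0.53 × √11 = 1.7578
Two-sided α = 0.01 → critical value z_{0.005} = 2.576.
Power = Φ(δ − 2.576) + Φ(−δ − 2.576) = Φ(-0.818) + Φ(-4.334) = 0.2067 + 0.0000 = 0.2067.
Type II error: β = 1 − power = 1 − 0.2067 = 0.7933.

β ≈ 0.793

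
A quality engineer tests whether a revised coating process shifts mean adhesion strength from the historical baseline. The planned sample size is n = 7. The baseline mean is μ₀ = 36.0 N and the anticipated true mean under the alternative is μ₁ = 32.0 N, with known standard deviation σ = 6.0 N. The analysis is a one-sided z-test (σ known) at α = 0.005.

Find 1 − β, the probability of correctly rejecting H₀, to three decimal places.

Standardized effect: d = |μ₁ − μ₀| / σ = |32.0 − 36.0| / 6.0 = 0.6667
Noncentrality parameter: δ = d·√n = 0.6667 × √7 = 1.7638
Critical value for a one-sided test at α = 0.005: z_α = 2.576.
Power = P(Z > 2.576 − δ) = Φ(-0.812) = 0.2084.

Power ≈ 0.208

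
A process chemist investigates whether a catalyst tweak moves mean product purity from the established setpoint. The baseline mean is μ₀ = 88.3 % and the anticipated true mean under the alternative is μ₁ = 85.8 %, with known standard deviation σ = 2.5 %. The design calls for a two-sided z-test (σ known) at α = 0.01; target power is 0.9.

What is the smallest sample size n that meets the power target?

n = 15

Standardized effect: d = |μ₁ − μ₀| / σ = |85.8 − 88.3| / 2.5 = 1.0000
Set Φ(δ − 2.576) = 0.9; then δ − 2.576 = Φ⁻¹(0.9) = 1.282, giving δ = 3.857.
(For δ > 0 the lower-tail rejection region contributes negligibly to power, so the one-term inversion is standard.)
δ = d·√n ⇒ n = (δ/d)² = (3.857 / 1.0000)² = 14.88.
Round up to the next whole unit.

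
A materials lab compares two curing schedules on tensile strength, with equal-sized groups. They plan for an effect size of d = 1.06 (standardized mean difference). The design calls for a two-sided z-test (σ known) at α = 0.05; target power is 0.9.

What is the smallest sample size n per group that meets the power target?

n = 19 per group

Set Φ(δ − 1.960) = 0.9; then δ − 1.960 = Φ⁻¹(0.9) = 1.282, giving δ = 3.242.
(For δ > 0 the lower-tail rejection region contributes negligibly to power, so the one-term inversion is standard.)
δ = d·√(n/2) ⇒ n = 2(δ/d)² = 2 × (3.242 / 1.06)² = 18.70.
Round up to the next whole unit.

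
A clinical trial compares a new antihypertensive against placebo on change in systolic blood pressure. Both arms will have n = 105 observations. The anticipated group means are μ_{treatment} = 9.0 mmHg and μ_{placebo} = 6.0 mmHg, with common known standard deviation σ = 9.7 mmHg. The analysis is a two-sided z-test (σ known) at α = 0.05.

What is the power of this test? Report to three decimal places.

Power ≈ 0.611

Standardized effect: d = |μ_{treatment} − μ_{placebo}| / σ = |9.0 − 6.0| / 9.7 = 0.3093
Noncentrality parameter: δ = d·√(n/2) = 0.3093 × √(105/2) = 2.2409
Critical value for a two-sided test at α = 0.05: z_{α/2} = 1.960.
Power = Φ(δ − 1.960) + Φ(−δ − 1.960) = Φ(0.281) + Φ(-4.201) = 0.6106 + 0.0000 = 0.6106.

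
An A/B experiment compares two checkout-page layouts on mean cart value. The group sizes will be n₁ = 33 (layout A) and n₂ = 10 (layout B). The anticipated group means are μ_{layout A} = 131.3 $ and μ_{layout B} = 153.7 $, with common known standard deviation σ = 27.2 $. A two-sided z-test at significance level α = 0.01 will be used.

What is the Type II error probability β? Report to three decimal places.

β ≈ 0.616

Standardized effect: d = |μ_{layout A} − μ_{layout B}| / σ = |131.3 − 153.7| / 27.2 = 0.8235
Noncentrality parameter: δ = d / √(1/n₁ + 1/n₂) = 0.8235 / √(1/33 + 1/10) = 2.2814
Two-sided α = 0.01 → critical value z_{0.005} = 2.576.
Power = Φ(δ − 2.576) + Φ(−δ − 2.576) = Φ(-0.294) + Φ(-4.857) = 0.3842 + 0.0000 = 0.3842.
Type II error: β = 1 − power = 1 − 0.3842 = 0.6158.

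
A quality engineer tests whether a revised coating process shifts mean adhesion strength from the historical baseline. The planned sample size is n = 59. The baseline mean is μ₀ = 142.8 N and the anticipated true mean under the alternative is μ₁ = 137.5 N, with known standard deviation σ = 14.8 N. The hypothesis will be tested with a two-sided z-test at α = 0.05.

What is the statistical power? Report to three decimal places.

Standardized effect: d = |μ₁ − μ₀| / σ = |137.5 − 142.8| / 14.8 = 0.3581
Noncentrality parameter: δ = d·√n = 0.3581 × √59 = 2.7507
Critical value for a two-sided test at α = 0.05: z_{α/2} = 1.960.
Power = Φ(δ − 1.960) + Φ(−δ − 1.960) = Φ(0.791) + Φ(-4.711) = 0.7854 + 0.0000 = 0.7854.

Power ≈ 0.785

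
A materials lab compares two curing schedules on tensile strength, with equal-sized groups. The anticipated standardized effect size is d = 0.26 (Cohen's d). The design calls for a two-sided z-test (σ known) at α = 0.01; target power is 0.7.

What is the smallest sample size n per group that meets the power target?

Set Φ(δ − 2.576) = 0.7; then δ − 2.576 = Φ⁻¹(0.7) = 0.524, giving δ = 3.100.
(The Φ(−δ − z_{α/2}) term is vanishingly small for δ > 0 and is dropped in the standard sample-size formula.)
δ = d·√(n/2) ⇒ n = 2(δ/d)² = 2 × (3.100 / 0.26)² = 284.36.
Rounding up, n = 285 per group.

n = 285 per group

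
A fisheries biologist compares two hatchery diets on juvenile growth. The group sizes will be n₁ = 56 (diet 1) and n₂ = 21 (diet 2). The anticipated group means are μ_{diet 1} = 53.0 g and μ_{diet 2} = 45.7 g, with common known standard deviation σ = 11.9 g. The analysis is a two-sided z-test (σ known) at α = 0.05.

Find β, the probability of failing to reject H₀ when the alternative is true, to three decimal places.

β ≈ 0.331

Standardized effect: d = |μ_{diet 1} − μ_{diet 2}| / σ = |53.0 − 45.7| / 11.9 = 0.6134
Noncentrality parameter: δ = d / √(1/n₁ + 1/n₂) = 0.6134 / √(1/56 + 1/21) = 2.3974
Two-sided α = 0.05 → critical value z_{0.025} = 1.960.
Power = Φ(δ − 1.960) + Φ(−δ − 1.960) = Φ(0.437) + Φ(-4.357) = 0.6691 + 0.0000 = 0.6691.
Type II error: β = 1 − power = 1 − 0.6691 = 0.3309.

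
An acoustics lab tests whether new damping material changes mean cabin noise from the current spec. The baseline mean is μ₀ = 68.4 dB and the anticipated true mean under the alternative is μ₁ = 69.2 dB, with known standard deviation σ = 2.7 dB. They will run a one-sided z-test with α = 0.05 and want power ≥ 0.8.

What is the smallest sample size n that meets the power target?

Standardized effect: d = |μ₁ − μ₀| / σ = |69.2 − 68.4| / 2.7 = 0.2963
Set Φ(δ − 1.645) = 0.8; then δ − 1.645 = Φ⁻¹(0.8) = 0.842, giving δ = 2.486.
δ = d·√n ⇒ n = (δ/d)² = (2.486 / 0.2963)² = 70.42.
Round up to the next whole unit.

n = 71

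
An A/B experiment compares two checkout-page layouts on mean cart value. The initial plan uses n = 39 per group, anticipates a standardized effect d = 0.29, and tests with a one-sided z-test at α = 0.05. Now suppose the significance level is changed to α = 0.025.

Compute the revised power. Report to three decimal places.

Power ≈ 0.248

δ = d·√(n/2) = 0.29 × √(39/2) = 1.2806 (unchanged). New critical value: z_{0.025} = 1.960.
Revised power = Φ(δ − 1.960) = Φ(-0.679) = 0.2485.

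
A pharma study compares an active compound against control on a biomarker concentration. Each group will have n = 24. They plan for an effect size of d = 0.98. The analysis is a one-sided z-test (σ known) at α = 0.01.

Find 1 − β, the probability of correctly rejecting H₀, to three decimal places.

Noncentrality parameter: δ = d·√(n/2) = 0.98 × √(24/2) = 3.3948
One-sided α = 0.01 → critical value z_{0.01} = 2.326.
Power = Φ(δ − 2.326) = Φ(1.068) = 0.8573.

Power ≈ 0.857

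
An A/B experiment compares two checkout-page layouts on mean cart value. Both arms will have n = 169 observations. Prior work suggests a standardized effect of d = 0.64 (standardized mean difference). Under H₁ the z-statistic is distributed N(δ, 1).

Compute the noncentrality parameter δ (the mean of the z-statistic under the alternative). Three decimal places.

The noncentrality parameter scales effect size by the design's sample-size factor: δ = d·√(n/2) = 0.64 × √(169/2) = 5.8831

δ ≈ 5.883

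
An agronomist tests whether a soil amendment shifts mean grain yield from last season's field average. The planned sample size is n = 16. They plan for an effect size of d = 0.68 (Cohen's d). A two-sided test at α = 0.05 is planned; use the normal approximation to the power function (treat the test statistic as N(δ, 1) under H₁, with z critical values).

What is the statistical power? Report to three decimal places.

Noncentrality parameter: δ = d·√n = 0.68 × √16 = 2.7200
Two-sided α = 0.05 → critical value z_{0.025} = 1.960.
Power = Φ(δ − 1.960) + Φ(−δ − 1.960) = Φ(0.760) + Φ(-4.680) = 0.7764 + 0.0000 = 0.7764.

Power ≈ 0.776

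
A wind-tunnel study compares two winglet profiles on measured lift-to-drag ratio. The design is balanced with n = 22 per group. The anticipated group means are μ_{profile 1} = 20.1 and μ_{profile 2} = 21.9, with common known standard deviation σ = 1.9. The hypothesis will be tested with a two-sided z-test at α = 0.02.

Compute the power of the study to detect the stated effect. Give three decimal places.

Standardized effect: d = |μ_{profile 1} − μ_{profile 2}| / σ = |20.1 − 21.9| / 1.9 = 0.9474
Noncentrality parameter: δ = d·√(n/2) = 0.9474 × √(22/2) = 3.1421
Critical value for a two-sided test at α = 0.02: z_{α/2} = 2.326.
Power = Φ(δ − 2.326) + Φ(−δ − 2.326) = Φ(0.816) + Φ(-5.468) = 0.7927 + 0.0000 = 0.7927.

Power ≈ 0.793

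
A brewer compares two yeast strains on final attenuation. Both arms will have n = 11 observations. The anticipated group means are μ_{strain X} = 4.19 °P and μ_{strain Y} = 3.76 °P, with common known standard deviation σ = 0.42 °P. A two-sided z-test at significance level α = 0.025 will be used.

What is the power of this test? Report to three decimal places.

Power ≈ 0.563

Standardized effect: d = |μ_{strain X} − μ_{strain Y}| / σ = |4.19 − 3.76| / 0.42 = 1.0238
Noncentrality parameter: δ = d·√(n/2) = 1.0238 × √(11/2) = 2.4010
Two-sided α = 0.025 → critical value z_{0.0125} = 2.241.
Power = Φ(δ − 2.241) + Φ(−δ − 2.241) = Φ(0.160) + Φ(-4.642) = 0.5634 + 0.0000 = 0.5634.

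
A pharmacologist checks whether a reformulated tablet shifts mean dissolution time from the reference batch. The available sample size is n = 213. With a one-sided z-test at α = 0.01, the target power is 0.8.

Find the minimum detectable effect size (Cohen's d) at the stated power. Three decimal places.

Need Φ(δ − 2.326) = 0.8, so δ = 2.326 + 0.842 = 3.168.
δ = d·√n ⇒ d = δ/√n = 3.168/√213 = 0.2171.

d ≈ 0.217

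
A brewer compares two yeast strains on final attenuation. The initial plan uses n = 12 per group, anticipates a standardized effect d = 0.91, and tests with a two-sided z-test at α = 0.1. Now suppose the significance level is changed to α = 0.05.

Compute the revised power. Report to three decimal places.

Power ≈ 0.606

δ = d·√(n/2) = 0.91 × √(12/2) = 2.2290 (unchanged). New critical value: z_{0.025} = 1.960.
Revised power = Φ(δ − 1.960) + Φ(−δ − 1.960) = Φ(0.269) + Φ(-4.189) = 0.6061 + 0.0000 = 0.6061.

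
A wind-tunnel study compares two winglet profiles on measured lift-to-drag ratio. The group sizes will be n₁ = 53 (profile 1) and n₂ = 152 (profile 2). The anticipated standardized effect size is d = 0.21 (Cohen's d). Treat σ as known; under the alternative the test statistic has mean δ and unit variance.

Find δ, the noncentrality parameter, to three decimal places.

δ ≈ 1.316

δ = d / √(1/n₁ + 1/n₂) = 0.21 / √(1/53 + 1/152) = 1.3164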